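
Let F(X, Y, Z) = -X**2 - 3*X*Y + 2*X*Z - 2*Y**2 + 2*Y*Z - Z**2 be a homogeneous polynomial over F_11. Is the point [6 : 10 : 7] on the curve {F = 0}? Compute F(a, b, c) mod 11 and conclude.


F(6,10,7) ≡ 1 (mod 11); P is NOT on the curve.

Evaluate F(6, 10, 7) term-by-term (mod 11).
  -X**2 ↦ -1·36·1·1 = -36
  -3*X*Y ↦ -3·6·10·1 = -180
  2*X*Z ↦ 2·6·1·7 = 84
  -2*Y**2 ↦ -2·1·100·1 = -200
  2*Y*Z ↦ 2·1·10·7 = 140
  -Z**2 ↦ -1·1·1·49 = -49
Sum: F(6, 10, 7) = (-36) + (-180) + (84) + (-200) + (140) + (-49) = -241.
Reducing mod 11: -241 ≡ 1 (mod 11).
Since F(a, b, c) ≡ 1 ≠ 0 (mod 11), P does NOT lie on the curve.


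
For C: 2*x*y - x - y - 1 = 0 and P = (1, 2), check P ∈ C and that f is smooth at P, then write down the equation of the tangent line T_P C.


Tangent line at P: 3*x + y - 5 = 0.

Step 1: f(1, 2) = 0, so P lies on C.
Step 2: partial derivatives
  f_x(x, y) = 2*y - 1, f_y(x, y) = 2*x - 1.
  f_x(P) = 3, f_y(P) = 1 (gradient nonzero, so P is smooth).
Step 3: tangent line at P: 3·(x − 1) + 1·(y − 2) = 0.
Expanding: 3*x + y - 5 = 0.


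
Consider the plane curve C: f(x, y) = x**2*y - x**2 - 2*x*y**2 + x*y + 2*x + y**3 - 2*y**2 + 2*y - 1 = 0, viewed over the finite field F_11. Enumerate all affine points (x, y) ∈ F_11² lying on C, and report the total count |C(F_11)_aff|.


Affine F_11-points: {(0, 1), (1, 0), (1, 2), (3, 2)}; count = 4.

For each of the 121 pairs (x, y) ∈ F_11², evaluate f(x, y) mod 11. Record the zeros.
  x = 0: [0↦10, 1↦0, 2↦3, 3↦3, 4↦6, 5↦7, 6↦1, 7↦5, 8↦3, 9↦1, 10↦5]  zeros at y ∈ {1}
  x = 1: [0↦0, 1↦1, 2↦0, 3↦3, 4↦5, 5↦1, 6↦8, 7↦10, 8↦2, 9↦1, 10↦2]  zeros at y ∈ {0, 2}
  x = 2: [0↦10, 1↦2, 2↦10, 3↦7, 4↦10, 5↦3, 6↦3, 7↦5, 8↦4, 9↦6, 10↦6]  zeros at y ∈ ∅
  x = 3: [0↦7, 1↦3, 2↦0, 3↦4, 4↦10, 5↦2, 6↦8, 7↦1, 8↦9, 9↦5, 10↦6]  zeros at y ∈ {2}
  x = 4: [0↦2, 1↦4, 2↦3, 3↦5, 4↦5, 5↦9, 6↦1, 7↦9, 8↦6, 9↦9, 10↦2]  zeros at y ∈ ∅
  x = 5: [0↦6, 1↦5, 2↦8, 3↦10, 4↦6, 5↦2, 6↦4, 7↦7, 8↦6, 9↦7, 10↦5]  zeros at y ∈ ∅
  x = 6: [0↦8, 1↦6, 2↦4, 3↦8, 4↦2, 5↦3, 6↦6, 7↦6, 8↦9, 9↦10, 10↦4]  zeros at y ∈ ∅
  x = 7: [0↦8, 1↦7, 2↦2, 3↦10, 4↦4, 5↦1, 6↦7, 7↦6, 8↦4, 9↦7, 10↦10]  zeros at y ∈ ∅
  x = 8: [0↦6, 1↦8, 2↦2, 3↦5, 4↦1, 5↦7, 6↦7, 7↦7, 8↦2, 9↦9, 10↦1]  zeros at y ∈ ∅
  x = 9: [0↦2, 1↦9, 2↦4, 3↦4, 4↦4, 5↦10, 6↦6, 7↦9, 8↦3, 9↦5, 10↦10]  zeros at y ∈ ∅
  x = 10: [0↦7, 1↦10, 2↦8, 3↦7, 4↦2, 5↦10, 6↦4, 7↦1, 8↦7, 9↦6, 10↦4]  zeros at y ∈ ∅
Collecting zeros: affine points = {(0, 1), (1, 0), (1, 2), (3, 2)}.
Total count |C(F_11)_aff| = 4.


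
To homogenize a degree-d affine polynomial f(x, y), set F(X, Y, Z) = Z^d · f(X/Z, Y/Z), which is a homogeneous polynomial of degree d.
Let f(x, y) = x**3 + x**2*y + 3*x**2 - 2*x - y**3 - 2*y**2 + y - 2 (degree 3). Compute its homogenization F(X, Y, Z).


F(X, Y, Z) = X**3 + X**2*Y + 3*X**2*Z - 2*X*Z**2 - Y**3 - 2*Y**2*Z + Y*Z**2 - 2*Z**3

deg(f) = 3.
Substitute x = X/Z, y = Y/Z into f, then multiply by Z^3.
  monomial 1·x^3·y^0 ↦ 1·X^3·Y^0·Z^0.
  monomial 1·x^2·y^1 ↦ 1·X^2·Y^1·Z^0.
  monomial 3·x^2·y^0 ↦ 3·X^2·Y^0·Z^1.
  monomial -2·x^1·y^0 ↦ -2·X^1·Y^0·Z^2.
  monomial -1·x^0·y^3 ↦ -1·X^0·Y^3·Z^0.
  monomial -2·x^0·y^2 ↦ -2·X^0·Y^2·Z^1.
  monomial 1·x^0·y^1 ↦ 1·X^0·Y^1·Z^2.
  monomial -2·x^0·y^0 ↦ -2·X^0·Y^0·Z^3.
Collecting: F(X, Y, Z) = X**3 + X**2*Y + 3*X**2*Z - 2*X*Z**2 - Y**3 - 2*Y**2*Z + Y*Z**2 - 2*Z**3.


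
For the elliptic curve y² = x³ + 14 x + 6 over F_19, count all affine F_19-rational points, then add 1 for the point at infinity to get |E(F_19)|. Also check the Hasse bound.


Affine points = {(0, 5), (0, 14), (2, 2), (2, 17), (5, 7), (5, 12), (9, 5), (9, 14), (10, 5), (10, 14), (11, 3), (11, 16), (14, 1), (14, 18), (15, 0)}; affine count = 15; |E(F_19)| = 16.

Discriminant check: Δ ∝ 4a³ + 27b² = 4·14³ + 27·6² = 4·2744 + 27·36 ≡ 16 (mod 19). Nonzero ⇒ E is nonsingular.
For each x ∈ F_19, compute rhs = x³ + 14·x + 6 mod 19, then count y ∈ F_19 with y² ≡ rhs.
  x = 0: rhs = 6, matching y values: 5, 14 (2 points).
  x = 1: rhs = 2, matching y values: none (0 points).
  x = 2: rhs = 4, matching y values: 2, 17 (2 points).
  x = 3: rhs = 18, matching y values: none (0 points).
  x = 4: rhs = 12, matching y values: none (0 points).
  x = 5: rhs = 11, matching y values: 7, 12 (2 points).
  x = 6: rhs = 2, matching y values: none (0 points).
  x = 7: rhs = 10, matching y values: none (0 points).
  x = 8: rhs = 3, matching y values: none (0 points).
  x = 9: rhs = 6, matching y values: 5, 14 (2 points).
  x = 10: rhs = 6, matching y values: 5, 14 (2 points).
  x = 11: rhs = 9, matching y values: 3, 16 (2 points).
  x = 12: rhs = 2, matching y values: none (0 points).
  x = 13: rhs = 10, matching y values: none (0 points).
  x = 14: rhs = 1, matching y values: 1, 18 (2 points).
  x = 15: rhs = 0, matching y values: 0 (1 points).
  x = 16: rhs = 13, matching y values: none (0 points).
  x = 17: rhs = 8, matching y values: none (0 points).
  x = 18: rhs = 10, matching y values: none (0 points).
Total affine count: 15.
Full point count |E(F_19)| = 15 + 1 = 16.
Hasse bound: |16 − (19+1)| = |-4| = 4 ≤ 2√19 ≈ 8.7178 ✓.


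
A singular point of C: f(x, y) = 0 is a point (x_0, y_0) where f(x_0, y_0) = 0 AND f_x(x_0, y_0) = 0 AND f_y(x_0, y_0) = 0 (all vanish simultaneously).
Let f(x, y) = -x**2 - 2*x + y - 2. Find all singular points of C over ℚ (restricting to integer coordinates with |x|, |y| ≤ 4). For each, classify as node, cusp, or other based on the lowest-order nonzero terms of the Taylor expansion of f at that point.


No singular points in the scanned grid; C is smooth there.

Compute partial derivatives:
  f_x = -2*x - 2.
  f_y = 1.
f_y = 1 is a nonzero constant, so f_y never vanishes: no point (x, y) can satisfy f = f_x = f_y = 0. In particular no (x, y) ∈ {−4, ..., 4}² is singular; the curve is smooth.


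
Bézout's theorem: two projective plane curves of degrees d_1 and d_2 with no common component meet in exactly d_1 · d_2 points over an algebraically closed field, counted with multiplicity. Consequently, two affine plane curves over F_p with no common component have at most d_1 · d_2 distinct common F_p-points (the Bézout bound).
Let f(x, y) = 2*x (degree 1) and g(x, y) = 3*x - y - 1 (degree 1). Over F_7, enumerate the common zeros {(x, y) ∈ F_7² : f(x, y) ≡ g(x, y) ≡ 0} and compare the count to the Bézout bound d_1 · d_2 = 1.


Common zeros: {(0, 6)}; count = 1; Bézout bound = 1.

deg(f) = 1, deg(g) = 1, so Bézout bound = 1.
Scan x ∈ F_7. For each x, list the y ∈ F_7 with f(x, y) ≡ 0 and those with g(x, y) ≡ 0 (mod 7); the common zeros in that column are the intersection.
  x = 0: f ≡ 0 at y ∈ {0, 1, 2, 3, 4, 5, 6}; g ≡ 0 at y ∈ {6}; common: {6}.
  x = 1: f ≡ 0 at y ∈ ∅; g ≡ 0 at y ∈ {2}; common: ∅.
  x = 2: f ≡ 0 at y ∈ ∅; g ≡ 0 at y ∈ {5}; common: ∅.
  x = 3: f ≡ 0 at y ∈ ∅; g ≡ 0 at y ∈ {1}; common: ∅.
  x = 4: f ≡ 0 at y ∈ ∅; g ≡ 0 at y ∈ {4}; common: ∅.
  x = 5: f ≡ 0 at y ∈ ∅; g ≡ 0 at y ∈ {0}; common: ∅.
  x = 6: f ≡ 0 at y ∈ ∅; g ≡ 0 at y ∈ {3}; common: ∅.
Collecting: common zeros = {(0, 6)}, so the count is 1.
Comparison with the Bézout bound: 1 ≤ 1 = deg(f)·deg(g), as expected for curves with no common component (the bound is attained).


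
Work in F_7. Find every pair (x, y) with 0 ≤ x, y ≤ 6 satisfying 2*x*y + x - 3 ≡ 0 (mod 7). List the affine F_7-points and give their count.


Affine F_7-points: {(1, 1), (2, 2), (3, 0), (4, 6), (5, 4), (6, 5)}; count = 6.

For each of the 49 pairs (x, y) ∈ F_7², evaluate f(x, y) mod 7. Record the zeros.
  x = 0: [0↦4, 1↦4, 2↦4, 3↦4, 4↦4, 5↦4, 6↦4]  zeros at y ∈ ∅
  x = 1: [0↦5, 1↦0, 2↦2, 3↦4, 4↦6, 5↦1, 6↦3]  zeros at y ∈ {1}
  x = 2: [0↦6, 1↦3, 2↦0, 3↦4, 4↦1, 5↦5, 6↦2]  zeros at y ∈ {2}
  x = 3: [0↦0, 1↦6, 2↦5, 3↦4, 4↦3, 5↦2, 6↦1]  zeros at y ∈ {0}
  x = 4: [0↦1, 1↦2, 2↦3, 3↦4, 4↦5, 5↦6, 6↦0]  zeros at y ∈ {6}
  x = 5: [0↦2, 1↦5, 2↦1, 3↦4, 4↦0, 5↦3, 6↦6]  zeros at y ∈ {4}
  x = 6: [0↦3, 1↦1, 2↦6, 3↦4, 4↦2, 5↦0, 6↦5]  zeros at y ∈ {5}
Collecting zeros: affine points = {(1, 1), (2, 2), (3, 0), (4, 6), (5, 4), (6, 5)}.
Total count |C(F_7)_aff| = 6.


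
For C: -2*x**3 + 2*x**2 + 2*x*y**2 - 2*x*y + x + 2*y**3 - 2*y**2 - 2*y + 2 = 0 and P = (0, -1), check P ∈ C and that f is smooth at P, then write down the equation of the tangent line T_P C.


Tangent line at P: 5*x + 8*y + 8 = 0.

Step 1: f(0, -1) = 0, so P lies on C.
Step 2: partial derivatives
  f_x(x, y) = -6*x**2 + 4*x + 2*y**2 - 2*y + 1, f_y(x, y) = 4*x*y - 2*x + 6*y**2 - 4*y - 2.
  f_x(P) = 5, f_y(P) = 8 (gradient nonzero, so P is smooth).
Step 3: tangent line at P: 5·(x − 0) + 8·(y − -1) = 0.
Expanding: 5*x + 8*y + 8 = 0.


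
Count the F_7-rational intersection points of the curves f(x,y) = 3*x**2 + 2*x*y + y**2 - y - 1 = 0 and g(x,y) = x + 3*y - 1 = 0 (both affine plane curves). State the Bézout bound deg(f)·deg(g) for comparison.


Common zeros: {(2, 2), (5, 1)}; count = 2; Bézout bound = 2.

deg(f) = 2, deg(g) = 1, so Bézout bound = 2.
Scan x ∈ F_7. For each x, list the y ∈ F_7 with f(x, y) ≡ 0 and those with g(x, y) ≡ 0 (mod 7); the common zeros in that column are the intersection.
  x = 0: f ≡ 0 at y ∈ ∅; g ≡ 0 at y ∈ {5}; common: ∅.
  x = 1: f ≡ 0 at y ∈ {3}; g ≡ 0 at y ∈ {0}; common: ∅.
  x = 2: f ≡ 0 at y ∈ {2}; g ≡ 0 at y ∈ {2}; common: {2}.
  x = 3: f ≡ 0 at y ∈ ∅; g ≡ 0 at y ∈ {4}; common: ∅.
  x = 4: f ≡ 0 at y ∈ {3, 4}; g ≡ 0 at y ∈ {6}; common: ∅.
  x = 5: f ≡ 0 at y ∈ {1, 4}; g ≡ 0 at y ∈ {1}; common: {1}.
  x = 6: f ≡ 0 at y ∈ {1, 2}; g ≡ 0 at y ∈ {3}; common: ∅.
Collecting: common zeros = {(2, 2), (5, 1)}, so the count is 2.
Comparison with the Bézout bound: 2 ≤ 2 = deg(f)·deg(g), as expected for curves with no common component (the bound is attained).


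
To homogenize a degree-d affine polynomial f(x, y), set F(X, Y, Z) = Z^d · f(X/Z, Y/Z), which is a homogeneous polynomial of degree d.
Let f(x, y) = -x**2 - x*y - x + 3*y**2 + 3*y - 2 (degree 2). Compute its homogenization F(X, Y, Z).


F(X, Y, Z) = -X**2 - X*Y - X*Z + 3*Y**2 + 3*Y*Z - 2*Z**2

deg(f) = 2.
Substitute x = X/Z, y = Y/Z into f, then multiply by Z^2.
  monomial -1·x^2·y^0 ↦ -1·X^2·Y^0·Z^0.
  monomial -1·x^1·y^1 ↦ -1·X^1·Y^1·Z^0.
  monomial -1·x^1·y^0 ↦ -1·X^1·Y^0·Z^1.
  monomial 3·x^0·y^2 ↦ 3·X^0·Y^2·Z^0.
  monomial 3·x^0·y^1 ↦ 3·X^0·Y^1·Z^1.
  monomial -2·x^0·y^0 ↦ -2·X^0·Y^0·Z^2.
Collecting: F(X, Y, Z) = -X**2 - X*Y - X*Z + 3*Y**2 + 3*Y*Z - 2*Z**2.


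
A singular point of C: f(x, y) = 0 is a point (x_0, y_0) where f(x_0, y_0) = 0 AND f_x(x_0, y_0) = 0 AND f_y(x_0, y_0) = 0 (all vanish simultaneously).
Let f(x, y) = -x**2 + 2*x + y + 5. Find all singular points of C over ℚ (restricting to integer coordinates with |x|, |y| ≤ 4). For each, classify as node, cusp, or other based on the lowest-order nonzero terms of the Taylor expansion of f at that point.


No singular points in the scanned grid; C is smooth there.

Compute partial derivatives:
  f_x = 2 - 2*x.
  f_y = 1.
f_y = 1 is a nonzero constant, so f_y never vanishes: no point (x, y) can satisfy f = f_x = f_y = 0. In particular no (x, y) ∈ {−4, ..., 4}² is singular; the curve is smooth.


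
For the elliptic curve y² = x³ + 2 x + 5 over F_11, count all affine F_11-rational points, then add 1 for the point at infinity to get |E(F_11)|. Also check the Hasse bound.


Affine points = {(0, 4), (0, 7), (3, 4), (3, 7), (4, 0), (8, 4), (8, 7), (9, 2), (9, 9)}; affine count = 9; |E(F_11)| = 10.

Discriminant check: Δ ∝ 4a³ + 27b² = 4·2³ + 27·5² = 4·8 + 27·25 ≡ 3 (mod 11). Nonzero ⇒ E is nonsingular.
For each x ∈ F_11, compute rhs = x³ + 2·x + 5 mod 11, then count y ∈ F_11 with y² ≡ rhs.
  x = 0: rhs = 5, matching y values: 4, 7 (2 points).
  x = 1: rhs = 8, matching y values: none (0 points).
  x = 2: rhs = 6, matching y values: none (0 points).
  x = 3: rhs = 5, matching y values: 4, 7 (2 points).
  x = 4: rhs = 0, matching y values: 0 (1 points).
  x = 5: rhs = 8, matching y values: none (0 points).
  x = 6: rhs = 2, matching y values: none (0 points).
  x = 7: rhs = 10, matching y values: none (0 points).
  x = 8: rhs = 5, matching y values: 4, 7 (2 points).
  x = 9: rhs = 4, matching y values: 2, 9 (2 points).
  x = 10: rhs = 2, matching y values: none (0 points).
Total affine count: 9.
Full point count |E(F_11)| = 9 + 1 = 10.
Hasse bound: |10 − (11+1)| = |-2| = 2 ≤ 2√11 ≈ 6.6332 ✓.


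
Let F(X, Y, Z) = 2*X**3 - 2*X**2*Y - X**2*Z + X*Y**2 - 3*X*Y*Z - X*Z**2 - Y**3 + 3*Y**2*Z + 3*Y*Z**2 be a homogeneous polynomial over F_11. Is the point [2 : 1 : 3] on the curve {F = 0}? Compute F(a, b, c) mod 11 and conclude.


F(2,1,3) ≡ 8 (mod 11); P is NOT on the curve.

Evaluate F(2, 1, 3) term-by-term (mod 11).
  2*X**3 ↦ 2·8·1·1 = 16
  -2*X**2*Y ↦ -2·4·1·1 = -8
  -X**2*Z ↦ -1·4·1·3 = -12
  X*Y**2 ↦ 1·2·1·1 = 2
  -3*X*Y*Z ↦ -3·2·1·3 = -18
  -X*Z**2 ↦ -1·2·1·9 = -18
  -Y**3 ↦ -1·1·1·1 = -1
  3*Y**2*Z ↦ 3·1·1·3 = 9
  3*Y*Z**2 ↦ 3·1·1·9 = 27
Sum: F(2, 1, 3) = (16) + (-8) + (-12) + (2) + (-18) + (-18) + (-1) + (9) + (27) = -3.
Reducing mod 11: -3 ≡ 8 (mod 11).
Since F(a, b, c) ≡ 8 ≠ 0 (mod 11), P does NOT lie on the curve.


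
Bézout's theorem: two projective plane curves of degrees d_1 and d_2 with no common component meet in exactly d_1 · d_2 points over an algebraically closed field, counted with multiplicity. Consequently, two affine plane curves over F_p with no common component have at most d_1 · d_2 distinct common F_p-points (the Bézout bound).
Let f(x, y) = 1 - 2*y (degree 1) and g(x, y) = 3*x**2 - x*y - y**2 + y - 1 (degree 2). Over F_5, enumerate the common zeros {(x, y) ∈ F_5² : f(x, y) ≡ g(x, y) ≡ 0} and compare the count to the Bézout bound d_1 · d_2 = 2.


Common zeros: ∅; count = 0; Bézout bound = 2.

deg(f) = 1, deg(g) = 2, so Bézout bound = 2.
Scan x ∈ F_5. For each x, list the y ∈ F_5 with f(x, y) ≡ 0 and those with g(x, y) ≡ 0 (mod 5); the common zeros in that column are the intersection.
  x = 0: f ≡ 0 at y ∈ {3}; g ≡ 0 at y ∈ ∅; common: ∅.
  x = 1: f ≡ 0 at y ∈ {3}; g ≡ 0 at y ∈ ∅; common: ∅.
  x = 2: f ≡ 0 at y ∈ {3}; g ≡ 0 at y ∈ {2}; common: ∅.
  x = 3: f ≡ 0 at y ∈ {3}; g ≡ 0 at y ∈ ∅; common: ∅.
  x = 4: f ≡ 0 at y ∈ {3}; g ≡ 0 at y ∈ ∅; common: ∅.
Collecting: common zeros = ∅, so the count is 0.
Comparison with the Bézout bound: 0 ≤ 2 = deg(f)·deg(g), as expected for curves with no common component (the affine F_5-count falls short of the bound because intersections may lie at infinity, over extension fields, or carry multiplicity).


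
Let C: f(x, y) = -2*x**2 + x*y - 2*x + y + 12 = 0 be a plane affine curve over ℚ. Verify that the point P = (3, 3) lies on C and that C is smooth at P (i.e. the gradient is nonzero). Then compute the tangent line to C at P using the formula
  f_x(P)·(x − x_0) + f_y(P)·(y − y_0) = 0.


Tangent line at P: -11*x + 4*y + 21 = 0.

Step 1: f(3, 3) = 0, so P lies on C.
Step 2: partial derivatives
  f_x(x, y) = -4*x + y - 2, f_y(x, y) = x + 1.
  f_x(P) = -11, f_y(P) = 4 (gradient nonzero, so P is smooth).
Step 3: tangent line at P: -11·(x − 3) + 4·(y − 3) = 0.
Expanding: -11*x + 4*y + 21 = 0.


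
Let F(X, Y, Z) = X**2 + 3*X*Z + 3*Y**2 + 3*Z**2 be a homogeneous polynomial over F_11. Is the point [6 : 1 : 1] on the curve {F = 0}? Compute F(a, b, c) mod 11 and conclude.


F(6,1,1) ≡ 5 (mod 11); P is NOT on the curve.

Evaluate F(6, 1, 1) term-by-term (mod 11).
  X**2 ↦ 1·36·1·1 = 36
  3*X*Z ↦ 3·6·1·1 = 18
  3*Y**2 ↦ 3·1·1·1 = 3
  3*Z**2 ↦ 3·1·1·1 = 3
Sum: F(6, 1, 1) = (36) + (18) + (3) + (3) = 60.
Reducing mod 11: 60 ≡ 5 (mod 11).
Since F(a, b, c) ≡ 5 ≠ 0 (mod 11), P does NOT lie on the curve.


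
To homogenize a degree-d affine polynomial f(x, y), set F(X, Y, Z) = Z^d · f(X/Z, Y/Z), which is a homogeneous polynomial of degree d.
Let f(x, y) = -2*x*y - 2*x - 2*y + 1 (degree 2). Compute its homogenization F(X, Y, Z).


F(X, Y, Z) = -2*X*Y - 2*X*Z - 2*Y*Z + Z**2

deg(f) = 2.
Substitute x = X/Z, y = Y/Z into f, then multiply by Z^2.
  monomial -2·x^1·y^1 ↦ -2·X^1·Y^1·Z^0.
  monomial -2·x^1·y^0 ↦ -2·X^1·Y^0·Z^1.
  monomial -2·x^0·y^1 ↦ -2·X^0·Y^1·Z^1.
  monomial 1·x^0·y^0 ↦ 1·X^0·Y^0·Z^2.
Collecting: F(X, Y, Z) = -2*X*Y - 2*X*Z - 2*Y*Z + Z**2.


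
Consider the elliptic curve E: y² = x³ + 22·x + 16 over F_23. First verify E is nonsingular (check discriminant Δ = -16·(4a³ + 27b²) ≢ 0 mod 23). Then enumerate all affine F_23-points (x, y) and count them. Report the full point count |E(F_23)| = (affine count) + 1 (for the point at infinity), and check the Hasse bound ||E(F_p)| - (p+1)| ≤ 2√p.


Affine points = {(0, 4), (0, 19), (1, 4), (1, 19), (9, 0), (11, 5), (11, 18), (14, 3), (14, 20), (15, 8), (15, 15), (16, 5), (16, 18), (17, 6), (17, 17), (19, 5), (19, 18), (22, 4), (22, 19)}; affine count = 19; |E(F_23)| = 20.

Discriminant check: Δ ∝ 4a³ + 27b² = 4·22³ + 27·16² = 4·10648 + 27·256 ≡ 8 (mod 23). Nonzero ⇒ E is nonsingular.
For each x ∈ F_23, compute rhs = x³ + 22·x + 16 mod 23, then count y ∈ F_23 with y² ≡ rhs.
  x = 0: rhs = 16, matching y values: 4, 19 (2 points).
  x = 1: rhs = 16, matching y values: 4, 19 (2 points).
  x = 2: rhs = 22, matching y values: none (0 points).
  x = 3: rhs = 17, matching y values: none (0 points).
  x = 4: rhs = 7, matching y values: none (0 points).
  x = 5: rhs = 21, matching y values: none (0 points).
  x = 6: rhs = 19, matching y values: none (0 points).
  x = 7: rhs = 7, matching y values: none (0 points).
  x = 8: rhs = 14, matching y values: none (0 points).
  x = 9: rhs = 0, matching y values: 0 (1 points).
  x = 10: rhs = 17, matching y values: none (0 points).
  x = 11: rhs = 2, matching y values: 5, 18 (2 points).
  x = 12: rhs = 7, matching y values: none (0 points).
  x = 13: rhs = 15, matching y values: none (0 points).
  x = 14: rhs = 9, matching y values: 3, 20 (2 points).
  x = 15: rhs = 18, matching y values: 8, 15 (2 points).
  x = 16: rhs = 2, matching y values: 5, 18 (2 points).
  x = 17: rhs = 13, matching y values: 6, 17 (2 points).
  x = 18: rhs = 11, matching y values: none (0 points).
  x = 19: rhs = 2, matching y values: 5, 18 (2 points).
  x = 20: rhs = 15, matching y values: none (0 points).
  x = 21: rhs = 10, matching y values: none (0 points).
  x = 22: rhs = 16, matching y values: 4, 19 (2 points).
Total affine count: 19.
Full point count |E(F_23)| = 19 + 1 = 20.
Hasse bound: |20 − (23+1)| = |-4| = 4 ≤ 2√23 ≈ 9.5917 ✓.


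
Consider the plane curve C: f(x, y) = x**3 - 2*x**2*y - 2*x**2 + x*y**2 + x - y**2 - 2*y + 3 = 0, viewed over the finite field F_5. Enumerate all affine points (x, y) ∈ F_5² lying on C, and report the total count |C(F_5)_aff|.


Affine F_5-points: {(0, 1), (0, 2), (1, 2), (2, 0), (3, 0)}; count = 5.

For each of the 25 pairs (x, y) ∈ F_5², evaluate f(x, y) mod 5. Record the zeros.
  x = 0: [0↦3, 1↦0, 2↦0, 3↦3, 4↦4]  zeros at y ∈ {1, 2}
  x = 1: [0↦3, 1↦4, 2↦0, 3↦1, 4↦2]  zeros at y ∈ {2}
  x = 2: [0↦0, 1↦1, 2↦4, 3↦4, 4↦1]  zeros at y ∈ {0}
  x = 3: [0↦0, 1↦2, 2↦3, 3↦3, 4↦2]  zeros at y ∈ {0}
  x = 4: [0↦4, 1↦3, 2↦3, 3↦4, 4↦1]  zeros at y ∈ ∅
Collecting zeros: affine points = {(0, 1), (0, 2), (1, 2), (2, 0), (3, 0)}.
Total count |C(F_5)_aff| = 5.


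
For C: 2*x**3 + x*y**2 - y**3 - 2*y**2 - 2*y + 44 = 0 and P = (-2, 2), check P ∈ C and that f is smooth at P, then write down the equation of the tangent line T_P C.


Tangent line at P: 28*x - 30*y + 116 = 0.

Step 1: f(-2, 2) = 0, so P lies on C.
Step 2: partial derivatives
  f_x(x, y) = 6*x**2 + y**2, f_y(x, y) = 2*x*y - 3*y**2 - 4*y - 2.
  f_x(P) = 28, f_y(P) = -30 (gradient nonzero, so P is smooth).
Step 3: tangent line at P: 28·(x − -2) + -30·(y − 2) = 0.
Expanding: 28*x - 30*y + 116 = 0.


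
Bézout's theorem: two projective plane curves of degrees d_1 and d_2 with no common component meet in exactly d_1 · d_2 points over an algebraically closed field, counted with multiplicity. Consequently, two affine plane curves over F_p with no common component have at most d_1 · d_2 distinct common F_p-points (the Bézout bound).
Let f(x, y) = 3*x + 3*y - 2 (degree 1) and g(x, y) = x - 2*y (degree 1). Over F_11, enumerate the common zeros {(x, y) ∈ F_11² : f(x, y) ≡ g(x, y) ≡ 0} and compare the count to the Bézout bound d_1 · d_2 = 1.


Common zeros: {(9, 10)}; count = 1; Bézout bound = 1.

deg(f) = 1, deg(g) = 1, so Bézout bound = 1.
Scan x ∈ F_11. For each x, list the y ∈ F_11 with f(x, y) ≡ 0 and those with g(x, y) ≡ 0 (mod 11); the common zeros in that column are the intersection.
  x = 0: f ≡ 0 at y ∈ {8}; g ≡ 0 at y ∈ {0}; common: ∅.
  x = 1: f ≡ 0 at y ∈ {7}; g ≡ 0 at y ∈ {6}; common: ∅.
  x = 2: f ≡ 0 at y ∈ {6}; g ≡ 0 at y ∈ {1}; common: ∅.
  x = 3: f ≡ 0 at y ∈ {5}; g ≡ 0 at y ∈ {7}; common: ∅.
  x = 4: f ≡ 0 at y ∈ {4}; g ≡ 0 at y ∈ {2}; common: ∅.
  x = 5: f ≡ 0 at y ∈ {3}; g ≡ 0 at y ∈ {8}; common: ∅.
  x = 6: f ≡ 0 at y ∈ {2}; g ≡ 0 at y ∈ {3}; common: ∅.
  x = 7: f ≡ 0 at y ∈ {1}; g ≡ 0 at y ∈ {9}; common: ∅.
  x = 8: f ≡ 0 at y ∈ {0}; g ≡ 0 at y ∈ {4}; common: ∅.
  x = 9: f ≡ 0 at y ∈ {10}; g ≡ 0 at y ∈ {10}; common: {10}.
  x = 10: f ≡ 0 at y ∈ {9}; g ≡ 0 at y ∈ {5}; common: ∅.
Collecting: common zeros = {(9, 10)}, so the count is 1.
Comparison with the Bézout bound: 1 ≤ 1 = deg(f)·deg(g), as expected for curves with no common component (the bound is attained).


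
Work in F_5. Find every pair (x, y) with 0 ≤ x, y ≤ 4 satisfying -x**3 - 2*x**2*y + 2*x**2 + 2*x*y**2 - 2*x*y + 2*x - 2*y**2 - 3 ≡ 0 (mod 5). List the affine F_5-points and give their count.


Affine F_5-points: {(0, 1), (0, 4), (1, 0), (2, 2), (2, 4)}; count = 5.

For each of the 25 pairs (x, y) ∈ F_5², evaluate f(x, y) mod 5. Record the zeros.
  x = 0: [0↦2, 1↦0, 2↦4, 3↦4, 4↦0]  zeros at y ∈ {1, 4}
  x = 1: [0↦0, 1↦1, 2↦2, 3↦3, 4↦4]  zeros at y ∈ {0}
  x = 2: [0↦1, 1↦1, 2↦0, 3↦3, 4↦0]  zeros at y ∈ {2, 4}
  x = 3: [0↦4, 1↦4, 2↦2, 3↦3, 4↦2]  zeros at y ∈ ∅
  x = 4: [0↦3, 1↦4, 2↦2, 3↦2, 4↦4]  zeros at y ∈ ∅
Collecting zeros: affine points = {(0, 1), (0, 4), (1, 0), (2, 2), (2, 4)}.
Total count |C(F_5)_aff| = 5.


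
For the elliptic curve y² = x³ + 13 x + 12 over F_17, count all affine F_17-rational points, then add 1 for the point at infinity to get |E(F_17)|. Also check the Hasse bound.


Affine points = {(1, 3), (1, 14), (4, 3), (4, 14), (5, 7), (5, 10), (6, 0), (7, 2), (7, 15), (8, 4), (8, 13), (9, 5), (9, 12), (12, 3), (12, 14), (13, 7), (13, 10), (16, 7), (16, 10)}; affine count = 19; |E(F_17)| = 20.

Discriminant check: Δ ∝ 4a³ + 27b² = 4·13³ + 27·12² = 4·2197 + 27·144 ≡ 11 (mod 17). Nonzero ⇒ E is nonsingular.
For each x ∈ F_17, compute rhs = x³ + 13·x + 12 mod 17, then count y ∈ F_17 with y² ≡ rhs.
  x = 0: rhs = 12, matching y values: none (0 points).
  x = 1: rhs = 9, matching y values: 3, 14 (2 points).
  x = 2: rhs = 12, matching y values: none (0 points).
  x = 3: rhs = 10, matching y values: none (0 points).
  x = 4: rhs = 9, matching y values: 3, 14 (2 points).
  x = 5: rhs = 15, matching y values: 7, 10 (2 points).
  x = 6: rhs = 0, matching y values: 0 (1 points).
  x = 7: rhs = 4, matching y values: 2, 15 (2 points).
  x = 8: rhs = 16, matching y values: 4, 13 (2 points).
  x = 9: rhs = 8, matching y values: 5, 12 (2 points).
  x = 10: rhs = 3, matching y values: none (0 points).
  x = 11: rhs = 7, matching y values: none (0 points).
  x = 12: rhs = 9, matching y values: 3, 14 (2 points).
  x = 13: rhs = 15, matching y values: 7, 10 (2 points).
  x = 14: rhs = 14, matching y values: none (0 points).
  x = 15: rhs = 12, matching y values: none (0 points).
  x = 16: rhs = 15, matching y values: 7, 10 (2 points).
Total affine count: 19.
Full point count |E(F_17)| = 19 + 1 = 20.
Hasse bound: |20 − (17+1)| = |2| = 2 ≤ 2√17 ≈ 8.2462 ✓.


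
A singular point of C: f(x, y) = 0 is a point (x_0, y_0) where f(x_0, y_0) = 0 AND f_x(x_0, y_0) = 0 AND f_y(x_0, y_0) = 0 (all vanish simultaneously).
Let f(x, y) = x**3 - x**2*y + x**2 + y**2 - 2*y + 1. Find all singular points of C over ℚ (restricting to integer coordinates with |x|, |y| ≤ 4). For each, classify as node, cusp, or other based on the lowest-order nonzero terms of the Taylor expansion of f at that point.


Singular points: {(0, 1)}; classification: cusp.

Compute partial derivatives:
  f_x = 3*x**2 - 2*x*y + 2*x.
  f_y = -x**2 + 2*y - 2.
Scan x_0 ∈ {−4, ..., 4}. For each x_0, f_y(x_0, y) is a polynomial in y; find its integer roots y ∈ {−4, ..., 4}, then test f_x and f at those candidates.
  x = -4: f_y(-4, y) = 2*y - 18; no integer root y with |y| ≤ 4.
  x = -3: f_y(-3, y) = 2*y - 11; no integer root y with |y| ≤ 4.
  x = -2: f_y(-2, y) = 2*y - 6; vanishes at y ∈ {3}. (-2, 3): f_x = 20 ≠ 0.
  x = -1: f_y(-1, y) = 2*y - 3; no integer root y with |y| ≤ 4.
  x = 0: f_y(0, y) = 2*y - 2; vanishes at y ∈ {1}. (0, 1): f_x = 0, f = 0 — SINGULAR.
  x = 1: f_y(1, y) = 2*y - 3; no integer root y with |y| ≤ 4.
  x = 2: f_y(2, y) = 2*y - 6; vanishes at y ∈ {3}. (2, 3): f_x = 4 ≠ 0.
  x = 3: f_y(3, y) = 2*y - 11; no integer root y with |y| ≤ 4.
  x = 4: f_y(4, y) = 2*y - 18; no integer root y with |y| ≤ 4.
Only singular point on the grid: (0, 1).
Classify: substitute x = 0 + u, y = 1 + v and expand: f = u**3 - u**2*v + v**2.
No constant or linear terms (consistent with a singular point). Quadratic part: v**2. Cubic part: u**3 - u**2*v.
The quadratic part v**2 is a perfect square, so there is a single (double) tangent line v = 0, i.e. y = 1. Restricting the cubic part to that line (v = 0) leaves u**3 ≠ 0, so f is not divisible by v and the branch is v² ≈ -u**3 to lowest order — this is a cusp.
Classification: cusp.


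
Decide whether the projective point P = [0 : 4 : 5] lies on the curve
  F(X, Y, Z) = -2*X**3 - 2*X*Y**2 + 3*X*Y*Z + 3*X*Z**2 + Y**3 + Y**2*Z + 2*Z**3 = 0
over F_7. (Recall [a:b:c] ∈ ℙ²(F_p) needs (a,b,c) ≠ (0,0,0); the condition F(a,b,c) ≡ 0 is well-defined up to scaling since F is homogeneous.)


F(0,4,5) ≡ 2 (mod 7); P is NOT on the curve.

Evaluate F(0, 4, 5) term-by-term (mod 7).
  -2*X**3 ↦ -2·0·1·1 = 0
  -2*X*Y**2 ↦ -2·0·16·1 = 0
  3*X*Y*Z ↦ 3·0·4·5 = 0
  3*X*Z**2 ↦ 3·0·1·25 = 0
  Y**3 ↦ 1·1·64·1 = 64
  Y**2*Z ↦ 1·1·16·5 = 80
  2*Z**3 ↦ 2·1·1·125 = 250
Sum: F(0, 4, 5) = (0) + (0) + (0) + (0) + (64) + (80) + (250) = 394.
Reducing mod 7: 394 ≡ 2 (mod 7).
Since F(a, b, c) ≡ 2 ≠ 0 (mod 7), P does NOT lie on the curve.


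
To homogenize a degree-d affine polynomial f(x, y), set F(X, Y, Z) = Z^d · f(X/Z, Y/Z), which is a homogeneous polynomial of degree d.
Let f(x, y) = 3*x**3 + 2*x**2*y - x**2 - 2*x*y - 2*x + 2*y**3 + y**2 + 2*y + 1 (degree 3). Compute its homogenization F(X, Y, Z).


F(X, Y, Z) = 3*X**3 + 2*X**2*Y - X**2*Z - 2*X*Y*Z - 2*X*Z**2 + 2*Y**3 + Y**2*Z + 2*Y*Z**2 + Z**3

deg(f) = 3.
Substitute x = X/Z, y = Y/Z into f, then multiply by Z^3.
  monomial 3·x^3·y^0 ↦ 3·X^3·Y^0·Z^0.
  monomial 2·x^2·y^1 ↦ 2·X^2·Y^1·Z^0.
  monomial -1·x^2·y^0 ↦ -1·X^2·Y^0·Z^1.
  monomial -2·x^1·y^1 ↦ -2·X^1·Y^1·Z^1.
  monomial -2·x^1·y^0 ↦ -2·X^1·Y^0·Z^2.
  monomial 2·x^0·y^3 ↦ 2·X^0·Y^3·Z^0.
  monomial 1·x^0·y^2 ↦ 1·X^0·Y^2·Z^1.
  monomial 2·x^0·y^1 ↦ 2·X^0·Y^1·Z^2.
  monomial 1·x^0·y^0 ↦ 1·X^0·Y^0·Z^3.
Collecting: F(X, Y, Z) = 3*X**3 + 2*X**2*Y - X**2*Z - 2*X*Y*Z - 2*X*Z**2 + 2*Y**3 + Y**2*Z + 2*Y*Z**2 + Z**3.


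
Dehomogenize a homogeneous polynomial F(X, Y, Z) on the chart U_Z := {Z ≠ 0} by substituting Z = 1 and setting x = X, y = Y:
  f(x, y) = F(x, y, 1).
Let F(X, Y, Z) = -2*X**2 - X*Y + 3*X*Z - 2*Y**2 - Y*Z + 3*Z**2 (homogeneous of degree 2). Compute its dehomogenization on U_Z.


f(x, y) = -2*x**2 - x*y + 3*x - 2*y**2 - y + 3

On U_Z we set Z = 1. Each monomial c·X^i·Y^j·Z^k in F becomes c·x^i·y^j·1^k = c·x^i·y^j.
Substituting Z = 1: F(X, Y, 1) = -2*x**2 - x*y + 3*x - 2*y**2 - y + 3.
Note: deg(f) ≤ deg(F) = 2; strict inequality happens when F is divisible by Z (lost terms).


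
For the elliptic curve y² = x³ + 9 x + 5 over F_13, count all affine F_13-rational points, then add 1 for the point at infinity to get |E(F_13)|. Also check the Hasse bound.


Affine points = {(4, 1), (4, 12), (8, 2), (8, 11), (9, 3), (9, 10), (10, 4), (10, 9)}; affine count = 8; |E(F_13)| = 9.

Discriminant check: Δ ∝ 4a³ + 27b² = 4·9³ + 27·5² = 4·729 + 27·25 ≡ 3 (mod 13). Nonzero ⇒ E is nonsingular.
For each x ∈ F_13, compute rhs = x³ + 9·x + 5 mod 13, then count y ∈ F_13 with y² ≡ rhs.
  x = 0: rhs = 5, matching y values: none (0 points).
  x = 1: rhs = 2, matching y values: none (0 points).
  x = 2: rhs = 5, matching y values: none (0 points).
  x = 3: rhs = 7, matching y values: none (0 points).
  x = 4: rhs = 1, matching y values: 1, 12 (2 points).
  x = 5: rhs = 6, matching y values: none (0 points).
  x = 6: rhs = 2, matching y values: none (0 points).
  x = 7: rhs = 8, matching y values: none (0 points).
  x = 8: rhs = 4, matching y values: 2, 11 (2 points).
  x = 9: rhs = 9, matching y values: 3, 10 (2 points).
  x = 10: rhs = 3, matching y values: 4, 9 (2 points).
  x = 11: rhs = 5, matching y values: none (0 points).
  x = 12: rhs = 8, matching y values: none (0 points).
Total affine count: 8.
Full point count |E(F_13)| = 8 + 1 = 9.
Hasse bound: |9 − (13+1)| = |-5| = 5 ≤ 2√13 ≈ 7.2111 ✓.


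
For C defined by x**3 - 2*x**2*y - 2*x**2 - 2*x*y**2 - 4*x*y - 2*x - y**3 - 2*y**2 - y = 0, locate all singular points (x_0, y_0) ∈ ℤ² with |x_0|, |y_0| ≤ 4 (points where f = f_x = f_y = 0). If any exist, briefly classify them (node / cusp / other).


Singular points: {(0, -1)}; classification: cusp.

Compute partial derivatives:
  f_x = 3*x**2 - 4*x*y - 4*x - 2*y**2 - 4*y - 2.
  f_y = -2*x**2 - 4*x*y - 4*x - 3*y**2 - 4*y - 1.
Scan x_0 ∈ {−4, ..., 4}. For each x_0, f_y(x_0, y) is a polynomial in y; find its integer roots y ∈ {−4, ..., 4}, then test f_x and f at those candidates.
  x = -4: f_y(-4, y) = -3*y**2 + 12*y - 17; no integer root y with |y| ≤ 4.
  x = -3: f_y(-3, y) = -3*y**2 + 8*y - 7; no integer root y with |y| ≤ 4.
  x = -2: f_y(-2, y) = -3*y**2 + 4*y - 1; vanishes at y ∈ {1}. (-2, 1): f_x = 20 ≠ 0.
  x = -1: f_y(-1, y) = 1 - 3*y**2; no integer root y with |y| ≤ 4.
  x = 0: f_y(0, y) = -3*y**2 - 4*y - 1; vanishes at y ∈ {-1}. (0, -1): f_x = 0, f = 0 — SINGULAR.
  x = 1: f_y(1, y) = -3*y**2 - 8*y - 7; no integer root y with |y| ≤ 4.
  x = 2: f_y(2, y) = -3*y**2 - 12*y - 17; no integer root y with |y| ≤ 4.
  x = 3: f_y(3, y) = -3*y**2 - 16*y - 31; no integer root y with |y| ≤ 4.
  x = 4: f_y(4, y) = -3*y**2 - 20*y - 49; no integer root y with |y| ≤ 4.
Only singular point on the grid: (0, -1).
Classify: substitute x = 0 + u, y = -1 + v and expand: f = u**3 - 2*u**2*v - 2*u*v**2 - v**3 + v**2.
No constant or linear terms (consistent with a singular point). Quadratic part: v**2. Cubic part: u**3 - 2*u**2*v - 2*u*v**2 - v**3.
The quadratic part v**2 is a perfect square, so there is a single (double) tangent line v = 0, i.e. y = -1. Restricting the cubic part to that line (v = 0) leaves u**3 ≠ 0, so f is not divisible by v and the branch is v² ≈ -u**3 to lowest order — this is a cusp.
Classification: cusp.


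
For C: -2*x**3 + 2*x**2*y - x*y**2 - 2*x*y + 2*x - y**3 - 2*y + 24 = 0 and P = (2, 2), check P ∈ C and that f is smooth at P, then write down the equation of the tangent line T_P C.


Tangent line at P: -14*x - 18*y + 64 = 0.

Step 1: f(2, 2) = 0, so P lies on C.
Step 2: partial derivatives
  f_x(x, y) = -6*x**2 + 4*x*y - y**2 - 2*y + 2, f_y(x, y) = 2*x**2 - 2*x*y - 2*x - 3*y**2 - 2.
  f_x(P) = -14, f_y(P) = -18 (gradient nonzero, so P is smooth).
Step 3: tangent line at P: -14·(x − 2) + -18·(y − 2) = 0.
Expanding: -14*x - 18*y + 64 = 0.


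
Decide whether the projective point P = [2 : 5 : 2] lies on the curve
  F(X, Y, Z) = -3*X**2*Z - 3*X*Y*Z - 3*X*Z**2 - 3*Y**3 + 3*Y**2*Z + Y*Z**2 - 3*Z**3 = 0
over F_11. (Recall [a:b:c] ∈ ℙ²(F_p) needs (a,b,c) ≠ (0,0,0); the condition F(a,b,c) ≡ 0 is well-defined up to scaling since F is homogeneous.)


F(2,5,2) ≡ 4 (mod 11); P is NOT on the curve.

Evaluate F(2, 5, 2) term-by-term (mod 11).
  -3*X**2*Z ↦ -3·4·1·2 = -24
  -3*X*Y*Z ↦ -3·2·5·2 = -60
  -3*X*Z**2 ↦ -3·2·1·4 = -24
  -3*Y**3 ↦ -3·1·125·1 = -375
  3*Y**2*Z ↦ 3·1·25·2 = 150
  Y*Z**2 ↦ 1·1·5·4 = 20
  -3*Z**3 ↦ -3·1·1·8 = -24
Sum: F(2, 5, 2) = (-24) + (-60) + (-24) + (-375) + (150) + (20) + (-24) = -337.
Reducing mod 11: -337 ≡ 4 (mod 11).
Since F(a, b, c) ≡ 4 ≠ 0 (mod 11), P does NOT lie on the curve.


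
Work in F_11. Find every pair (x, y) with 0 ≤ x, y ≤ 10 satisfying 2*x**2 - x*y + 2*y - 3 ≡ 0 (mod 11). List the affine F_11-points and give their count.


Affine F_11-points: {(0, 7), (1, 1), (3, 4), (4, 9), (5, 1), (6, 9), (7, 8), (8, 8), (9, 7), (10, 4)}; count = 10.

For each of the 121 pairs (x, y) ∈ F_11², evaluate f(x, y) mod 11. Record the zeros.
  x = 0: [0↦8, 1↦10, 2↦1, 3↦3, 4↦5, 5↦7, 6↦9, 7↦0, 8↦2, 9↦4, 10↦6]  zeros at y ∈ {7}
  x = 1: [0↦10, 1↦0, 2↦1, 3↦2, 4↦3, 5↦4, 6↦5, 7↦6, 8↦7, 9↦8, 10↦9]  zeros at y ∈ {1}
  x = 2: [0↦5, 1↦5, 2↦5, 3↦5, 4↦5, 5↦5, 6↦5, 7↦5, 8↦5, 9↦5, 10↦5]  zeros at y ∈ ∅
  x = 3: [0↦4, 1↦3, 2↦2, 3↦1, 4↦0, 5↦10, 6↦9, 7↦8, 8↦7, 9↦6, 10↦5]  zeros at y ∈ {4}
  x = 4: [0↦7, 1↦5, 2↦3, 3↦1, 4↦10, 5↦8, 6↦6, 7↦4, 8↦2, 9↦0, 10↦9]  zeros at y ∈ {9}
  x = 5: [0↦3, 1↦0, 2↦8, 3↦5, 4↦2, 5↦10, 6↦7, 7↦4, 8↦1, 9↦9, 10↦6]  zeros at y ∈ {1}
  x = 6: [0↦3, 1↦10, 2↦6, 3↦2, 4↦9, 5↦5, 6↦1, 7↦8, 8↦4, 9↦0, 10↦7]  zeros at y ∈ {9}
  x = 7: [0↦7, 1↦2, 2↦8, 3↦3, 4↦9, 5↦4, 6↦10, 7↦5, 8↦0, 9↦6, 10↦1]  zeros at y ∈ {8}
  x = 8: [0↦4, 1↦9, 2↦3, 3↦8, 4↦2, 5↦7, 6↦1, 7↦6, 8↦0, 9↦5, 10↦10]  zeros at y ∈ {8}
  x = 9: [0↦5, 1↦9, 2↦2, 3↦6, 4↦10, 5↦3, 6↦7, 7↦0, 8↦4, 9↦8, 10↦1]  zeros at y ∈ {7}
  x = 10: [0↦10, 1↦2, 2↦5, 3↦8, 4↦0, 5↦3, 6↦6, 7↦9, 8↦1, 9↦4, 10↦7]  zeros at y ∈ {4}
Collecting zeros: affine points = {(0, 7), (1, 1), (3, 4), (4, 9), (5, 1), (6, 9), (7, 8), (8, 8), (9, 7), (10, 4)}.
Total count |C(F_11)_aff| = 10.


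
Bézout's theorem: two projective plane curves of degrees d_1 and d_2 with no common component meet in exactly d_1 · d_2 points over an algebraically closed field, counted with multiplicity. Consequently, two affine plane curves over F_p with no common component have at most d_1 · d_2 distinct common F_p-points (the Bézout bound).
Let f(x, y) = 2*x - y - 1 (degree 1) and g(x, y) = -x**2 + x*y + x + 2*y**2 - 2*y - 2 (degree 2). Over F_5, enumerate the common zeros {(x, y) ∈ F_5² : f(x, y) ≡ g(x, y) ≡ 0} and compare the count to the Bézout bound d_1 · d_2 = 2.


Common zeros: ∅; count = 0; Bézout bound = 2.

deg(f) = 1, deg(g) = 2, so Bézout bound = 2.
Scan x ∈ F_5. For each x, list the y ∈ F_5 with f(x, y) ≡ 0 and those with g(x, y) ≡ 0 (mod 5); the common zeros in that column are the intersection.
  x = 0: f ≡ 0 at y ∈ {4}; g ≡ 0 at y ∈ {3}; common: ∅.
  x = 1: f ≡ 0 at y ∈ {1}; g ≡ 0 at y ∈ ∅; common: ∅.
  x = 2: f ≡ 0 at y ∈ {3}; g ≡ 0 at y ∈ ∅; common: ∅.
  x = 3: f ≡ 0 at y ∈ {0}; g ≡ 0 at y ∈ {1}; common: ∅.
  x = 4: f ≡ 0 at y ∈ {2}; g ≡ 0 at y ∈ {1, 3}; common: ∅.
Collecting: common zeros = ∅, so the count is 0.
Comparison with the Bézout bound: 0 ≤ 2 = deg(f)·deg(g), as expected for curves with no common component (the affine F_5-count falls short of the bound because intersections may lie at infinity, over extension fields, or carry multiplicity).


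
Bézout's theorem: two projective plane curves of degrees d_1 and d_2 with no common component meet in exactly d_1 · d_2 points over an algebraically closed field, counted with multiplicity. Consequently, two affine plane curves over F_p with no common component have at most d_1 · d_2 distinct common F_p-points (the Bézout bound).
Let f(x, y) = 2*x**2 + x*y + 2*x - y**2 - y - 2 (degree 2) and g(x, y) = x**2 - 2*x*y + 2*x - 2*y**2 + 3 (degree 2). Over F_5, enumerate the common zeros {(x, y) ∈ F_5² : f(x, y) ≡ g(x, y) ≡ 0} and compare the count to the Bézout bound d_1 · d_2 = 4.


Common zeros: {(2, 1)}; count = 1; Bézout bound = 4.

deg(f) = 2, deg(g) = 2, so Bézout bound = 4.
Scan x ∈ F_5. For each x, list the y ∈ F_5 with f(x, y) ≡ 0 and those with g(x, y) ≡ 0 (mod 5); the common zeros in that column are the intersection.
  x = 0: f ≡ 0 at y ∈ ∅; g ≡ 0 at y ∈ {2, 3}; common: ∅.
  x = 1: f ≡ 0 at y ∈ ∅; g ≡ 0 at y ∈ ∅; common: ∅.
  x = 2: f ≡ 0 at y ∈ {0, 1}; g ≡ 0 at y ∈ {1, 2}; common: {1}.
  x = 3: f ≡ 0 at y ∈ ∅; g ≡ 0 at y ∈ {1}; common: ∅.
  x = 4: f ≡ 0 at y ∈ {1, 2}; g ≡ 0 at y ∈ {3}; common: ∅.
Collecting: common zeros = {(2, 1)}, so the count is 1.
Comparison with the Bézout bound: 1 ≤ 4 = deg(f)·deg(g), as expected for curves with no common component (the affine F_5-count falls short of the bound because intersections may lie at infinity, over extension fields, or carry multiplicity).


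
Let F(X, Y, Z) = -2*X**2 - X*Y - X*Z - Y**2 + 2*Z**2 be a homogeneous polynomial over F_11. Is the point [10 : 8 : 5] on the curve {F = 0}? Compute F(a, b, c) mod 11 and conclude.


F(10,8,5) ≡ 8 (mod 11); P is NOT on the curve.

Evaluate F(10, 8, 5) term-by-term (mod 11).
  -2*X**2 ↦ -2·100·1·1 = -200
  -X*Y ↦ -1·10·8·1 = -80
  -X*Z ↦ -1·10·1·5 = -50
  -Y**2 ↦ -1·1·64·1 = -64
  2*Z**2 ↦ 2·1·1·25 = 50
Sum: F(10, 8, 5) = (-200) + (-80) + (-50) + (-64) + (50) = -344.
Reducing mod 11: -344 ≡ 8 (mod 11).
Since F(a, b, c) ≡ 8 ≠ 0 (mod 11), P does NOT lie on the curve.


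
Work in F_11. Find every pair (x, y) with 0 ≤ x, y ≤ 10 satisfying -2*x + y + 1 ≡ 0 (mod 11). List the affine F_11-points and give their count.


Affine F_11-points: {(0, 10), (1, 1), (2, 3), (3, 5), (4, 7), (5, 9), (6, 0), (7, 2), (8, 4), (9, 6), (10, 8)}; count = 11.

For each of the 121 pairs (x, y) ∈ F_11², evaluate f(x, y) mod 11. Record the zeros.
  x = 0: [0↦1, 1↦2, 2↦3, 3↦4, 4↦5, 5↦6, 6↦7, 7↦8, 8↦9, 9↦10, 10↦0]  zeros at y ∈ {10}
  x = 1: [0↦10, 1↦0, 2↦1, 3↦2, 4↦3, 5↦4, 6↦5, 7↦6, 8↦7, 9↦8, 10↦9]  zeros at y ∈ {1}
  x = 2: [0↦8, 1↦9, 2↦10, 3↦0, 4↦1, 5↦2, 6↦3, 7↦4, 8↦5, 9↦6, 10↦7]  zeros at y ∈ {3}
  x = 3: [0↦6, 1↦7, 2↦8, 3↦9, 4↦10, 5↦0, 6↦1, 7↦2, 8↦3, 9↦4, 10↦5]  zeros at y ∈ {5}
  x = 4: [0↦4, 1↦5, 2↦6, 3↦7, 4↦8, 5↦9, 6↦10, 7↦0, 8↦1, 9↦2, 10↦3]  zeros at y ∈ {7}
  x = 5: [0↦2, 1↦3, 2↦4, 3↦5, 4↦6, 5↦7, 6↦8, 7↦9, 8↦10, 9↦0, 10↦1]  zeros at y ∈ {9}
  x = 6: [0↦0, 1↦1, 2↦2, 3↦3, 4↦4, 5↦5, 6↦6, 7↦7, 8↦8, 9↦9, 10↦10]  zeros at y ∈ {0}
  x = 7: [0↦9, 1↦10, 2↦0, 3↦1, 4↦2, 5↦3, 6↦4, 7↦5, 8↦6, 9↦7, 10↦8]  zeros at y ∈ {2}
  x = 8: [0↦7, 1↦8, 2↦9, 3↦10, 4↦0, 5↦1, 6↦2, 7↦3, 8↦4, 9↦5, 10↦6]  zeros at y ∈ {4}
  x = 9: [0↦5, 1↦6, 2↦7, 3↦8, 4↦9, 5↦10, 6↦0, 7↦1, 8↦2, 9↦3, 10↦4]  zeros at y ∈ {6}
  x = 10: [0↦3, 1↦4, 2↦5, 3↦6, 4↦7, 5↦8, 6↦9, 7↦10, 8↦0, 9↦1, 10↦2]  zeros at y ∈ {8}
Collecting zeros: affine points = {(0, 10), (1, 1), (2, 3), (3, 5), (4, 7), (5, 9), (6, 0), (7, 2), (8, 4), (9, 6), (10, 8)}.
Total count |C(F_11)_aff| = 11.
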